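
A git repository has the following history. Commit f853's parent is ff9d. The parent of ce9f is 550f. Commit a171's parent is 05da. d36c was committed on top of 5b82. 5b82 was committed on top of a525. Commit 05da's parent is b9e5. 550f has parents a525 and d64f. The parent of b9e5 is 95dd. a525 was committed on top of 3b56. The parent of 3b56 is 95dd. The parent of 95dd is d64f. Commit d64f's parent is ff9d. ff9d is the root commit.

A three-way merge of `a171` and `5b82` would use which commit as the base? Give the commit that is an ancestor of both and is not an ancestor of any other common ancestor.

95dd

Ancestors of a171: {05da, 95dd, a171, b9e5, d64f, ff9d}.
Ancestors of 5b82: {3b56, 5b82, 95dd, a525, d64f, ff9d}.
Common ancestors: {95dd, d64f, ff9d}.
Among these, 95dd is not an ancestor of any other common ancestor — it is the merge base.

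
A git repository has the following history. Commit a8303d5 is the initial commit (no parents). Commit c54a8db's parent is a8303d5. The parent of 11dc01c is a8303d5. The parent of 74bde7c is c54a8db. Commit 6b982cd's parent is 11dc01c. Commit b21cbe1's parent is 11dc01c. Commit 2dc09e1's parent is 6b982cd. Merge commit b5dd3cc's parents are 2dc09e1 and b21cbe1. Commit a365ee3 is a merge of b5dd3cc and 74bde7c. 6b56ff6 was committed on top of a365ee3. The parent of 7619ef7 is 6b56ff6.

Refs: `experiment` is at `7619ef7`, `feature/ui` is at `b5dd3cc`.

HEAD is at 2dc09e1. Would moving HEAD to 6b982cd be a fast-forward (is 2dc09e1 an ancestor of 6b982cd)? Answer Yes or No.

No

A fast-forward from 2dc09e1 to 6b982cd is possible iff 2dc09e1 is an ancestor of 6b982cd.
Ancestors of 6b982cd: {11dc01c, 6b982cd, a8303d5}.
2dc09e1 is not among them, so fast-forward is not possible.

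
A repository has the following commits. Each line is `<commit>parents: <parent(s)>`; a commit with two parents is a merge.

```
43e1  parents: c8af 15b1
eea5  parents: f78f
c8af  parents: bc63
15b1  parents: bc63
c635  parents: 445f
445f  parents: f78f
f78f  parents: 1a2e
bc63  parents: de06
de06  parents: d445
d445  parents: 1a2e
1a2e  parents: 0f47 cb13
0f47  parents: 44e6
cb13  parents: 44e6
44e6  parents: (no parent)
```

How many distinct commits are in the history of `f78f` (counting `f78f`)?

5

Walking parent pointers from f78f: reachable set = {0f47, 1a2e, 44e6, cb13, f78f}.
That is 5 commits.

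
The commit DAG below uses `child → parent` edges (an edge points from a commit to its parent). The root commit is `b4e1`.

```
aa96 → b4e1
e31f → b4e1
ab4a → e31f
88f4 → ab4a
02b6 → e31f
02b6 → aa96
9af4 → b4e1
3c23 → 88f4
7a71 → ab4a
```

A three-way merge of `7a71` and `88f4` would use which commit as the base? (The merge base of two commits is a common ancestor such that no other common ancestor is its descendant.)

Ancestors of 7a71: {7a71, ab4a, b4e1, e31f}.
Ancestors of 88f4: {88f4, ab4a, b4e1, e31f}.
Common ancestors: {ab4a, b4e1, e31f}.
Among these, ab4a is not an ancestor of any other common ancestor — it is the merge base.

ab4a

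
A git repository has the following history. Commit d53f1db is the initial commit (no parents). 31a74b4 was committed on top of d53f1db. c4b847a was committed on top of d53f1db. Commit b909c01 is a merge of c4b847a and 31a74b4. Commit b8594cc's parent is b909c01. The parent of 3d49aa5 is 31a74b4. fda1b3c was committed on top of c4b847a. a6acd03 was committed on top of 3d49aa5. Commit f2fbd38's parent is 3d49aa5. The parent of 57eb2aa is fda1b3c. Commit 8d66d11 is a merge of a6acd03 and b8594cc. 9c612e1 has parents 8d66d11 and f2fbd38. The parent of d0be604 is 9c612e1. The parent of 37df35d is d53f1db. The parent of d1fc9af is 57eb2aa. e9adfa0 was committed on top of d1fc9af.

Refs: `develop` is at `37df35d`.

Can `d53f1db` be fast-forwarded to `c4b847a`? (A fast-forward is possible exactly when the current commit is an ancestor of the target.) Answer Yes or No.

Yes

A fast-forward from d53f1db to c4b847a is possible iff d53f1db is an ancestor of c4b847a.
Ancestors of c4b847a: {c4b847a, d53f1db}.
d53f1db is among them, so fast-forward is possible.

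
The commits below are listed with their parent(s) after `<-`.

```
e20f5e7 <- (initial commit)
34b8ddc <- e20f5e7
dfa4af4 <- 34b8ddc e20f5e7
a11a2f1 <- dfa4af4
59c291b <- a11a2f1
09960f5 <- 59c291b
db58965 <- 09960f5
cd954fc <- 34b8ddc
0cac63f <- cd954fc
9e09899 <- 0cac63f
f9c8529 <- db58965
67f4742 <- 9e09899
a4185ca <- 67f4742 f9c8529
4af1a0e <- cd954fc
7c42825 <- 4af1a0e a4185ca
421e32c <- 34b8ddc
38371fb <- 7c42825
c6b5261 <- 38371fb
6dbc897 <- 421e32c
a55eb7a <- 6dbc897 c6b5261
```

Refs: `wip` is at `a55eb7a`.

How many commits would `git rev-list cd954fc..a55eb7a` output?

Reachable from a55eb7a: {09960f5, 0cac63f, 34b8ddc, 38371fb, 421e32c, 4af1a0e, 59c291b, 67f4742, 6dbc897, 7c42825, 9e09899, a11a2f1, a4185ca, a55eb7a, c6b5261, cd954fc, db58965, dfa4af4, e20f5e7, f9c8529}.
Reachable from cd954fc: {34b8ddc, cd954fc, e20f5e7}.
In a55eb7a's history but not cd954fc's: {09960f5, 0cac63f, 38371fb, 421e32c, 4af1a0e, 59c291b, 67f4742, 6dbc897, 7c42825, 9e09899, a11a2f1, a4185ca, a55eb7a, c6b5261, db58965, dfa4af4, f9c8529} — 17 commits.

17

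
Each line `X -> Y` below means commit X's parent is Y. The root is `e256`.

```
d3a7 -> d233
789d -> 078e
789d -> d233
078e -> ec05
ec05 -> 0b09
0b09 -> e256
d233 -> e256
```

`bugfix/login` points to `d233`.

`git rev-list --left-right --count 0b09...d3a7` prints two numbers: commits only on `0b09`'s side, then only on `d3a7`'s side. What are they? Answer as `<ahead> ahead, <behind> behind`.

1 ahead, 2 behind

Reachable from 0b09: {0b09, e256}.
Reachable from d3a7: {d233, d3a7, e256}.
Only in 0b09's history (ahead): {0b09} — 1.
Only in d3a7's history (behind): {d233, d3a7} — 2.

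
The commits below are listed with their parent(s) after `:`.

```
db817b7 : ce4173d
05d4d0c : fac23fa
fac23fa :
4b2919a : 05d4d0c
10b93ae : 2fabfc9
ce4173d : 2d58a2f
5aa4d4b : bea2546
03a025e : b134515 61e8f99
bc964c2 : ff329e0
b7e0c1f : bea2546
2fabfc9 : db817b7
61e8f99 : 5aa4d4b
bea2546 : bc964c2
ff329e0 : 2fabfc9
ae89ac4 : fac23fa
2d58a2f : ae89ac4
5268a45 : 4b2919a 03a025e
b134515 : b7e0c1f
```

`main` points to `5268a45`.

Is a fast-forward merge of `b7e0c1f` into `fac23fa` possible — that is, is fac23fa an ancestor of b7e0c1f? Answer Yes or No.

A fast-forward from fac23fa to b7e0c1f is possible iff fac23fa is an ancestor of b7e0c1f.
Ancestors of b7e0c1f: {2d58a2f, 2fabfc9, ae89ac4, b7e0c1f, bc964c2, bea2546, ce4173d, db817b7, fac23fa, ff329e0}.
fac23fa is among them, so fast-forward is possible.

Yes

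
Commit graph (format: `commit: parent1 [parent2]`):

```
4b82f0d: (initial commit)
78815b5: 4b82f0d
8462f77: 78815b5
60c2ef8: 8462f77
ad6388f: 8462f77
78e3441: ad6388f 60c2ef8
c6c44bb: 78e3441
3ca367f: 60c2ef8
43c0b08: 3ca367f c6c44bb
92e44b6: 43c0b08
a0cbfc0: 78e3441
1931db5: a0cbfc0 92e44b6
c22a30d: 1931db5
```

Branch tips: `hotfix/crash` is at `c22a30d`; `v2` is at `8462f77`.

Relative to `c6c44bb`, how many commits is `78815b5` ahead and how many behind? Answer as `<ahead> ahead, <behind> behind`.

0 ahead, 5 behind

Reachable from 78815b5: {4b82f0d, 78815b5}.
Reachable from c6c44bb: {4b82f0d, 60c2ef8, 78815b5, 78e3441, 8462f77, ad6388f, c6c44bb}.
Only in 78815b5's history (ahead): {} — 0.
Only in c6c44bb's history (behind): {60c2ef8, 78e3441, 8462f77, ad6388f, c6c44bb} — 5.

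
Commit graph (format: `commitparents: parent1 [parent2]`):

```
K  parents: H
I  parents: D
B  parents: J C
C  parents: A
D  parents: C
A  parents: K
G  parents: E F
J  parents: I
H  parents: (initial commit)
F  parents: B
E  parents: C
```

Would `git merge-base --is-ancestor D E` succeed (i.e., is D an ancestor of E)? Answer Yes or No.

No

Ancestors of E: {A, C, E, H, K}.
D is not in that set, so it is not an ancestor of E.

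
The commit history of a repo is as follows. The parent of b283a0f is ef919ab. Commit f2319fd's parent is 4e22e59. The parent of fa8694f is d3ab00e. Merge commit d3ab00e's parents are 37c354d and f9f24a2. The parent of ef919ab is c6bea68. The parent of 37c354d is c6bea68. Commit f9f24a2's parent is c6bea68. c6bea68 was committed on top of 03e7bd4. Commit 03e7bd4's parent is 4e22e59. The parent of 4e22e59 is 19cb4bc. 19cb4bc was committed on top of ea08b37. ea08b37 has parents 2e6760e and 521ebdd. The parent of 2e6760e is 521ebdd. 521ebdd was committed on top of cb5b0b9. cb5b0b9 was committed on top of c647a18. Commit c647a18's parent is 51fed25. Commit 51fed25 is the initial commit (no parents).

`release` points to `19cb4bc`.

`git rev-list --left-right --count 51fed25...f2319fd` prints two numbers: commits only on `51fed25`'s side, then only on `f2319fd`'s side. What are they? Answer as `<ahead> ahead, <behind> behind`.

0 ahead, 8 behind

Reachable from 51fed25: {51fed25}.
Reachable from f2319fd: {19cb4bc, 2e6760e, 4e22e59, 51fed25, 521ebdd, c647a18, cb5b0b9, ea08b37, f2319fd}.
Only in 51fed25's history (ahead): {} — 0.
Only in f2319fd's history (behind): {19cb4bc, 2e6760e, 4e22e59, 521ebdd, c647a18, cb5b0b9, ea08b37, f2319fd} — 8.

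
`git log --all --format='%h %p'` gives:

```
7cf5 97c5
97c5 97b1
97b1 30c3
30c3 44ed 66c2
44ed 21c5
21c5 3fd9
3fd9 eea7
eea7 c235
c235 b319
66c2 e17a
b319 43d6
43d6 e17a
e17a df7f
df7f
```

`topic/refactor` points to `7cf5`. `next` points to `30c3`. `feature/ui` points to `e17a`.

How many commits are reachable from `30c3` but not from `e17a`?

Reachable from 30c3: {21c5, 30c3, 3fd9, 43d6, 44ed, 66c2, b319, c235, df7f, e17a, eea7}.
Reachable from e17a: {df7f, e17a}.
In 30c3's history but not e17a's: {21c5, 30c3, 3fd9, 43d6, 44ed, 66c2, b319, c235, eea7} — 9 commits.

9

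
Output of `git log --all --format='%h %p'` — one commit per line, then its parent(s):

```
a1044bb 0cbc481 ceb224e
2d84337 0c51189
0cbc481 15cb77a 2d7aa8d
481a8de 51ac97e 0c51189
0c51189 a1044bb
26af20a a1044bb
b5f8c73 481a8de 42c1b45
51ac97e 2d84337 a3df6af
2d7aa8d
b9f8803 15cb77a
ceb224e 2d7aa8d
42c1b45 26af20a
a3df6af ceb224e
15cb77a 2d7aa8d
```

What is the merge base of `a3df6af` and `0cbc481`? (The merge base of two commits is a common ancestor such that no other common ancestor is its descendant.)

2d7aa8d

Ancestors of a3df6af: {2d7aa8d, a3df6af, ceb224e}.
Ancestors of 0cbc481: {0cbc481, 15cb77a, 2d7aa8d}.
Common ancestors: {2d7aa8d}.
The only common ancestor is 2d7aa8d, so it is the merge base.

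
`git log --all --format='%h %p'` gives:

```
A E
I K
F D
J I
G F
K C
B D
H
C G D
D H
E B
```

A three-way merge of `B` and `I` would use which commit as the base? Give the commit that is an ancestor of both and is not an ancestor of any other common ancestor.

D

Ancestors of B: {B, D, H}.
Ancestors of I: {C, D, F, G, H, I, K}.
Common ancestors: {D, H}.
Among these, D is not an ancestor of any other common ancestor — it is the merge base.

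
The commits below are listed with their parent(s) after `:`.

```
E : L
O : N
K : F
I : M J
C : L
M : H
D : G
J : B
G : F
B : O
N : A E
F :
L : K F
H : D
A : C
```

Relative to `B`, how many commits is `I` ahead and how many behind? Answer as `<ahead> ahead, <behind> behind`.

Reachable from I: {A, B, C, D, E, F, G, H, I, J, K, L, M, N, O}.
Reachable from B: {A, B, C, E, F, K, L, N, O}.
Only in I's history (ahead): {D, G, H, I, J, M} — 6.
Only in B's history (behind): {} — 0.

6 ahead, 0 behind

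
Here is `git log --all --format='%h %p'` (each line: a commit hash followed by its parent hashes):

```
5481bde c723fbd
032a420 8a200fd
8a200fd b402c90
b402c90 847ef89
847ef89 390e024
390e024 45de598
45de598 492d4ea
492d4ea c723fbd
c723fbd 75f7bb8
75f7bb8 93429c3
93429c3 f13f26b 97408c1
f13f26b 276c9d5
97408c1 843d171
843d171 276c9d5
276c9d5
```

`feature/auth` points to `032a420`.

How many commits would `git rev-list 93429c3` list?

Walking parent pointers from 93429c3: reachable set = {276c9d5, 843d171, 93429c3, 97408c1, f13f26b}.
That is 5 commits.

5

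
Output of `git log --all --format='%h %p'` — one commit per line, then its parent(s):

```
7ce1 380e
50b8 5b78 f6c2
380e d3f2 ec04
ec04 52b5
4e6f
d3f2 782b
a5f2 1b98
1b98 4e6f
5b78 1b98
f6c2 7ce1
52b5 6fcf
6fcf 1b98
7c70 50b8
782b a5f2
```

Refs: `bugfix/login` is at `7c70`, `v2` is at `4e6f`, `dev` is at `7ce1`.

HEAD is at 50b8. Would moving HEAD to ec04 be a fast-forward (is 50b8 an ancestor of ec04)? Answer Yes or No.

No

A fast-forward from 50b8 to ec04 is possible iff 50b8 is an ancestor of ec04.
Ancestors of ec04: {1b98, 4e6f, 52b5, 6fcf, ec04}.
50b8 is not among them, so fast-forward is not possible.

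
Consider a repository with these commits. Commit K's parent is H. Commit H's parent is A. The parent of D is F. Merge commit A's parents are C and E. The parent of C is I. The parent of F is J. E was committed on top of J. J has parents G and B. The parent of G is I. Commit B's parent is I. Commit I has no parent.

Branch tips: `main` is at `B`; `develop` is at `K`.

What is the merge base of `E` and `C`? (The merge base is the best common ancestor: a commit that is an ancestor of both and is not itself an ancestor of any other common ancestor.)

Ancestors of E: {B, E, G, I, J}.
Ancestors of C: {C, I}.
Common ancestors: {I}.
The only common ancestor is I, so it is the merge base.

I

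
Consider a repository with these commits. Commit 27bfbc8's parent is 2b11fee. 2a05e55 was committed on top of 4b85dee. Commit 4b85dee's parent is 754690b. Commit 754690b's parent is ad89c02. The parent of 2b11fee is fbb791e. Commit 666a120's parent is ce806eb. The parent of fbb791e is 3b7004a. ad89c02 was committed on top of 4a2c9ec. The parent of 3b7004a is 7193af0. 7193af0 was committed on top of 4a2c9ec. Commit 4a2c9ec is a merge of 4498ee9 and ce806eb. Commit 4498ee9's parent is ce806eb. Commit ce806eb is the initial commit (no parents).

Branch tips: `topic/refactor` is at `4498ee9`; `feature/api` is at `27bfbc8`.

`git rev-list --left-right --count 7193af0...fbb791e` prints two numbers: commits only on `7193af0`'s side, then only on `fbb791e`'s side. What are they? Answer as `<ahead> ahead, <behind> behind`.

Reachable from 7193af0: {4498ee9, 4a2c9ec, 7193af0, ce806eb}.
Reachable from fbb791e: {3b7004a, 4498ee9, 4a2c9ec, 7193af0, ce806eb, fbb791e}.
Only in 7193af0's history (ahead): {} — 0.
Only in fbb791e's history (behind): {3b7004a, fbb791e} — 2.

0 ahead, 2 behind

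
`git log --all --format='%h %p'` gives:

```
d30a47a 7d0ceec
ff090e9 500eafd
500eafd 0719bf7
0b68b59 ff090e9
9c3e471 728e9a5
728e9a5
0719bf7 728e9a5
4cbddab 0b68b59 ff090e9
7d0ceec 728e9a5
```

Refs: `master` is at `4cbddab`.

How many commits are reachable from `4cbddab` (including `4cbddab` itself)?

Walking parent pointers from 4cbddab: reachable set = {0719bf7, 0b68b59, 4cbddab, 500eafd, 728e9a5, ff090e9}.
That is 6 commits.

6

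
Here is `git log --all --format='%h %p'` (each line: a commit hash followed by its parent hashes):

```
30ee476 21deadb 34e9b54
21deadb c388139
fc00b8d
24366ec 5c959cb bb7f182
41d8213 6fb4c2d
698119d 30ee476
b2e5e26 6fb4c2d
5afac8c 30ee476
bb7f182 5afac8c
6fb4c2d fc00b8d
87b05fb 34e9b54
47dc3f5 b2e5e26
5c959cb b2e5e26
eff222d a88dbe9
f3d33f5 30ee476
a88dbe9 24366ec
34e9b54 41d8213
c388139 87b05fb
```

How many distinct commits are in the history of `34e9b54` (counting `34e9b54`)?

Walking parent pointers from 34e9b54: reachable set = {34e9b54, 41d8213, 6fb4c2d, fc00b8d}.
That is 4 commits.

4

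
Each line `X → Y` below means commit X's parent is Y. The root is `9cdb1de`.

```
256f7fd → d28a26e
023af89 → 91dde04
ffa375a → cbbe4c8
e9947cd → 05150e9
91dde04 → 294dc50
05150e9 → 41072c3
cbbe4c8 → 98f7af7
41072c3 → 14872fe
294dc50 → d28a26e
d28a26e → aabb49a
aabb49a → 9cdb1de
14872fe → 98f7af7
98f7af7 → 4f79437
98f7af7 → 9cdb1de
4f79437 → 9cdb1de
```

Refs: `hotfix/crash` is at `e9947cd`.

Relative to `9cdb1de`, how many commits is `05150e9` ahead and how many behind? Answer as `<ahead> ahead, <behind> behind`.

5 ahead, 0 behind

Reachable from 05150e9: {05150e9, 14872fe, 41072c3, 4f79437, 98f7af7, 9cdb1de}.
Reachable from 9cdb1de: {9cdb1de}.
Only in 05150e9's history (ahead): {05150e9, 14872fe, 41072c3, 4f79437, 98f7af7} — 5.
Only in 9cdb1de's history (behind): {} — 0.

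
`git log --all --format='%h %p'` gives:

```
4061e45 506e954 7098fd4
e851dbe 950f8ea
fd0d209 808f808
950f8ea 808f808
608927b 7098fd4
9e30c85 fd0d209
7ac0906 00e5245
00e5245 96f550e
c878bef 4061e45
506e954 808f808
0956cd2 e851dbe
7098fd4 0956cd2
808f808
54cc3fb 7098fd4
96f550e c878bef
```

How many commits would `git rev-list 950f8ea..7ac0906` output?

Reachable from 7ac0906: {00e5245, 0956cd2, 4061e45, 506e954, 7098fd4, 7ac0906, 808f808, 950f8ea, 96f550e, c878bef, e851dbe}.
Reachable from 950f8ea: {808f808, 950f8ea}.
In 7ac0906's history but not 950f8ea's: {00e5245, 0956cd2, 4061e45, 506e954, 7098fd4, 7ac0906, 96f550e, c878bef, e851dbe} — 9 commits.

9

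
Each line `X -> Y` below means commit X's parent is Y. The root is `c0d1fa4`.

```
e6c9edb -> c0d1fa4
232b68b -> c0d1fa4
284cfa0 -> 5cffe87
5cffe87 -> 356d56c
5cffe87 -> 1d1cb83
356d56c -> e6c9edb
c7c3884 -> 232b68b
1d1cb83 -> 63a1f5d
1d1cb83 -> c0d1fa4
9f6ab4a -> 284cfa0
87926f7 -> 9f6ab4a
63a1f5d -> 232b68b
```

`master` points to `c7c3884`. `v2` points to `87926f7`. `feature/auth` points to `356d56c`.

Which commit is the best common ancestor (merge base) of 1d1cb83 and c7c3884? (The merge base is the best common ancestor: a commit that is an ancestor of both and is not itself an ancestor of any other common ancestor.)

232b68b

Ancestors of 1d1cb83: {1d1cb83, 232b68b, 63a1f5d, c0d1fa4}.
Ancestors of c7c3884: {232b68b, c0d1fa4, c7c3884}.
Common ancestors: {232b68b, c0d1fa4}.
Among these, 232b68b is not an ancestor of any other common ancestor — it is the merge base.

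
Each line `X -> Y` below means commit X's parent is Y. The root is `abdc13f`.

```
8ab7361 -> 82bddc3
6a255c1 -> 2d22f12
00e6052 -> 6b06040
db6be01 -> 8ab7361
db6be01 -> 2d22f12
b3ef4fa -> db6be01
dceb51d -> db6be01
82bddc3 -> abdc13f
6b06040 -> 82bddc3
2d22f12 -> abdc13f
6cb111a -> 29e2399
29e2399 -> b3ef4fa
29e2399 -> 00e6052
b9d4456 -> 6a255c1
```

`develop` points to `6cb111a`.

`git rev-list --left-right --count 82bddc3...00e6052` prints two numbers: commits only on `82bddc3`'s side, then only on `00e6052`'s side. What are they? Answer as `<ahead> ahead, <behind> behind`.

0 ahead, 2 behind

Reachable from 82bddc3: {82bddc3, abdc13f}.
Reachable from 00e6052: {00e6052, 6b06040, 82bddc3, abdc13f}.
Only in 82bddc3's history (ahead): {} — 0.
Only in 00e6052's history (behind): {00e6052, 6b06040} — 2.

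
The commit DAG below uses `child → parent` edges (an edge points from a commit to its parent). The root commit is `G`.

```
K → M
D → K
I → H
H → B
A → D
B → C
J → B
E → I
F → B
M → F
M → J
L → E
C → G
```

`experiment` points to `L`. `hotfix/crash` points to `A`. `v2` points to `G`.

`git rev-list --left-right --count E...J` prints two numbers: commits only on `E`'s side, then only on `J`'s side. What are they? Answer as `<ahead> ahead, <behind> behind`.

Reachable from E: {B, C, E, G, H, I}.
Reachable from J: {B, C, G, J}.
Only in E's history (ahead): {E, H, I} — 3.
Only in J's history (behind): {J} — 1.

3 ahead, 1 behind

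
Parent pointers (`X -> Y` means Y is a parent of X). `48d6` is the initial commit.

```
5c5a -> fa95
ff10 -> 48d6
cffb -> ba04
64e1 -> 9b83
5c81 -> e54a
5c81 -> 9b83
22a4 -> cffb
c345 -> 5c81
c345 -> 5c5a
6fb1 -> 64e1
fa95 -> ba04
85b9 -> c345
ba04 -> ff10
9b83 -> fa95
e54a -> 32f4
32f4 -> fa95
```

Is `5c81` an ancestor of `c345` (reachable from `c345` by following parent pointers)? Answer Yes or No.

Yes

Ancestors of c345 (commits reachable by following parents): {32f4, 48d6, 5c5a, 5c81, 9b83, ba04, c345, e54a, fa95, ff10}.
5c81 is in that set, so it is an ancestor of c345.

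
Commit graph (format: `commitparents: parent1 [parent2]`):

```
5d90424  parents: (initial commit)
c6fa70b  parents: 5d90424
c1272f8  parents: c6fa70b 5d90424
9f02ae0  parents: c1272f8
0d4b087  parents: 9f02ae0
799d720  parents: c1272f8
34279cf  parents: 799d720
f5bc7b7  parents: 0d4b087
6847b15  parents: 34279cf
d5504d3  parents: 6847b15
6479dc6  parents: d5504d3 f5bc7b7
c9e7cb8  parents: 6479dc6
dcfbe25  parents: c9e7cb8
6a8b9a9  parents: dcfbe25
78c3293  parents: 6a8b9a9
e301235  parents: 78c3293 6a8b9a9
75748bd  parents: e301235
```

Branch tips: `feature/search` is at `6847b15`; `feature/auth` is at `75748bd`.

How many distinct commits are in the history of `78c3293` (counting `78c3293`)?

15

Walking parent pointers from 78c3293: reachable set = {0d4b087, 34279cf, 5d90424, 6479dc6, 6847b15, 6a8b9a9, 78c3293, 799d720, 9f02ae0, c1272f8, c6fa70b, c9e7cb8, d5504d3, dcfbe25, f5bc7b7}.
That is 15 commits.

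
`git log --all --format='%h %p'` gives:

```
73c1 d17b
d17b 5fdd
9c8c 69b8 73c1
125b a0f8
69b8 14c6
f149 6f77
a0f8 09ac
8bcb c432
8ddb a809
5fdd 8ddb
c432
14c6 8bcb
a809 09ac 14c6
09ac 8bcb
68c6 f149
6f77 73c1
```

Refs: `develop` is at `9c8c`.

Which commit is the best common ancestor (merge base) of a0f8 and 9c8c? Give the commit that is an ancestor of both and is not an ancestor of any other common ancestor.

Ancestors of a0f8: {09ac, 8bcb, a0f8, c432}.
Ancestors of 9c8c: {09ac, 14c6, 5fdd, 69b8, 73c1, 8bcb, 8ddb, 9c8c, a809, c432, d17b}.
Common ancestors: {09ac, 8bcb, c432}.
Among these, 09ac is not an ancestor of any other common ancestor — it is the merge base.

09ac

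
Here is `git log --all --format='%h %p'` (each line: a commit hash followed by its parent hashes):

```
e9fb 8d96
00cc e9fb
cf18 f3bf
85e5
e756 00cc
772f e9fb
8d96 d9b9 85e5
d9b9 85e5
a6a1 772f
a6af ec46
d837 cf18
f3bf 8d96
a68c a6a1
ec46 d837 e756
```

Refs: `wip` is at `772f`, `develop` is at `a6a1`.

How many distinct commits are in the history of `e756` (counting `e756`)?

6

Walking parent pointers from e756: reachable set = {00cc, 85e5, 8d96, d9b9, e756, e9fb}.
That is 6 commits.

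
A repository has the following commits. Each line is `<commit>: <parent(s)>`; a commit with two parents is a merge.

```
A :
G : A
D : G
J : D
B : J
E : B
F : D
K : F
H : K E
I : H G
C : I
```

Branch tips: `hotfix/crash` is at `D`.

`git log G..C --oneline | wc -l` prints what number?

Reachable from C: {A, B, C, D, E, F, G, H, I, J, K}.
Reachable from G: {A, G}.
In C's history but not G's: {B, C, D, E, F, H, I, J, K} — 9 commits.

9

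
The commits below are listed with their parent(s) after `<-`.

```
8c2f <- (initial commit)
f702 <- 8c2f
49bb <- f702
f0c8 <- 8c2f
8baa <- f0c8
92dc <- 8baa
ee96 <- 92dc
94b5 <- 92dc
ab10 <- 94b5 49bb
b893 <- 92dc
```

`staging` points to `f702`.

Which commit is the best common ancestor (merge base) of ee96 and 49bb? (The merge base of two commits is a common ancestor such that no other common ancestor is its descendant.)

8c2f

Ancestors of ee96: {8baa, 8c2f, 92dc, ee96, f0c8}.
Ancestors of 49bb: {49bb, 8c2f, f702}.
Common ancestors: {8c2f}.
The only common ancestor is 8c2f, so it is the merge base.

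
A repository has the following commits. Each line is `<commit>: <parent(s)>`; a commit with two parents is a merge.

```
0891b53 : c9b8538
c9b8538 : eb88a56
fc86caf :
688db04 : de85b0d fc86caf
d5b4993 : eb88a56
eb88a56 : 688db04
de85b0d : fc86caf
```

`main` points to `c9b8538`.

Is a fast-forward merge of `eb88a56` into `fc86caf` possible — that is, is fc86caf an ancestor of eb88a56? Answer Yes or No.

A fast-forward from fc86caf to eb88a56 is possible iff fc86caf is an ancestor of eb88a56.
Ancestors of eb88a56: {688db04, de85b0d, eb88a56, fc86caf}.
fc86caf is among them, so fast-forward is possible.

Yes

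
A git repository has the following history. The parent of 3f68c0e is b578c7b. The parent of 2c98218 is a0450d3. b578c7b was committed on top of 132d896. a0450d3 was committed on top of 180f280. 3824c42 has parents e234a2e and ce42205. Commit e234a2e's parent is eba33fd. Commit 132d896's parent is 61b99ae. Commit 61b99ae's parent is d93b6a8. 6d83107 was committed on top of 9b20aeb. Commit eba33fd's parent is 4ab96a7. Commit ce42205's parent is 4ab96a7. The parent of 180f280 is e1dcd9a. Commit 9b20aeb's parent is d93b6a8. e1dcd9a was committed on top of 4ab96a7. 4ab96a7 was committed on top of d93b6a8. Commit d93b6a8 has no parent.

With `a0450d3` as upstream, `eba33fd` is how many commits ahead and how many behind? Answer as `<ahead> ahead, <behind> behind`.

1 ahead, 3 behind

Reachable from eba33fd: {4ab96a7, d93b6a8, eba33fd}.
Reachable from a0450d3: {180f280, 4ab96a7, a0450d3, d93b6a8, e1dcd9a}.
Only in eba33fd's history (ahead): {eba33fd} — 1.
Only in a0450d3's history (behind): {180f280, a0450d3, e1dcd9a} — 3.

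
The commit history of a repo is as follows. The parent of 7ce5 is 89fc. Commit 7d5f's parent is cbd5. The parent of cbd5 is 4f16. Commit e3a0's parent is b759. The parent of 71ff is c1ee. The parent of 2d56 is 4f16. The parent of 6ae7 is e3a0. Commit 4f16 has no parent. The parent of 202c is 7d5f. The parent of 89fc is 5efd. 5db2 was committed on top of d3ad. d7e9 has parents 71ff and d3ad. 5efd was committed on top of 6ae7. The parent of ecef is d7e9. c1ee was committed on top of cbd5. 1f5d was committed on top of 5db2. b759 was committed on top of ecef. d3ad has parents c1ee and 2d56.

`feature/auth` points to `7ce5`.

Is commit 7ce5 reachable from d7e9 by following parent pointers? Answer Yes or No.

No

Ancestors of d7e9: {2d56, 4f16, 71ff, c1ee, cbd5, d3ad, d7e9}.
7ce5 is not in that set, so it is not an ancestor of d7e9.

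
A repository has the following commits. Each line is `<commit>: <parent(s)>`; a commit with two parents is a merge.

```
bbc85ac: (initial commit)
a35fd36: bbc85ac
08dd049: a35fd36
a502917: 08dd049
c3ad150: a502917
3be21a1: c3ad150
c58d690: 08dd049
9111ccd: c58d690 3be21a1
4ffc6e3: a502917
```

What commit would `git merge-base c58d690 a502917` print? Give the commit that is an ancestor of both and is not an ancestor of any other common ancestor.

08dd049

Ancestors of c58d690: {08dd049, a35fd36, bbc85ac, c58d690}.
Ancestors of a502917: {08dd049, a35fd36, a502917, bbc85ac}.
Common ancestors: {08dd049, a35fd36, bbc85ac}.
Among these, 08dd049 is not an ancestor of any other common ancestor — it is the merge base.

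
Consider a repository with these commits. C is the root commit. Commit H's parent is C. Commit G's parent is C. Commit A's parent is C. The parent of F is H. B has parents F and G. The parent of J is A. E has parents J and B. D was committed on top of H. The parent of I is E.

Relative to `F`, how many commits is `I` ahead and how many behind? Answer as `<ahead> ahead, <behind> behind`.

Reachable from I: {A, B, C, E, F, G, H, I, J}.
Reachable from F: {C, F, H}.
Only in I's history (ahead): {A, B, E, G, I, J} — 6.
Only in F's history (behind): {} — 0.

6 ahead, 0 behind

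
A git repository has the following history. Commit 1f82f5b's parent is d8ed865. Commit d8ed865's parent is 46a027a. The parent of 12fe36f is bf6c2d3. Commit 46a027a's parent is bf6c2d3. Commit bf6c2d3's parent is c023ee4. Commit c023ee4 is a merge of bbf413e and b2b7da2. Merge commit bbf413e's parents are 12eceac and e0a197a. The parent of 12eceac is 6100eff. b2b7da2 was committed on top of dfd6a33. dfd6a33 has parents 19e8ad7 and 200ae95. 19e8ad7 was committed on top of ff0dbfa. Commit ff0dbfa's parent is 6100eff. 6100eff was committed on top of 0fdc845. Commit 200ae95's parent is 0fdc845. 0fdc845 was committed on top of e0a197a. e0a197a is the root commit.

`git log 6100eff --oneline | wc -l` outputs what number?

3

Walking parent pointers from 6100eff: reachable set = {0fdc845, 6100eff, e0a197a}.
That is 3 commits.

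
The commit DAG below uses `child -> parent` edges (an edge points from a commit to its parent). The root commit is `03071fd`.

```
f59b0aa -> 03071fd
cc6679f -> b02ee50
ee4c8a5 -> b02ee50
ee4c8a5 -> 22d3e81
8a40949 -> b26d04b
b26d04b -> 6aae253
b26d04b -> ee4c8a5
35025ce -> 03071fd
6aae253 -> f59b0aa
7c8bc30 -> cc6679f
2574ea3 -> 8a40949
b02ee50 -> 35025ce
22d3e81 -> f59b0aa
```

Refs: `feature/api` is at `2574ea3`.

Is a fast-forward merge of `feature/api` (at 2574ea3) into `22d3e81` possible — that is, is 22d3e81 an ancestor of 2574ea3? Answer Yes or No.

Yes

A fast-forward from 22d3e81 to 2574ea3 is possible iff 22d3e81 is an ancestor of 2574ea3.
Ancestors of 2574ea3: {03071fd, 22d3e81, 2574ea3, 35025ce, 6aae253, 8a40949, b02ee50, b26d04b, ee4c8a5, f59b0aa}.
22d3e81 is among them, so fast-forward is possible.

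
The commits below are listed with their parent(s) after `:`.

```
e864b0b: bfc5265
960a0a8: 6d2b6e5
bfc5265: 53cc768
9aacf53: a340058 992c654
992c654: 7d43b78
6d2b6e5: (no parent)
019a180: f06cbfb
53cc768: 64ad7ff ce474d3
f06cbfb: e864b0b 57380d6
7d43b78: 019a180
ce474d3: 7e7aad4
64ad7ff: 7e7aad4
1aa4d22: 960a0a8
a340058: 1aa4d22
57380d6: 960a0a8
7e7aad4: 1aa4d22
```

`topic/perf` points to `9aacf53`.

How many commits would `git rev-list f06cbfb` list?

Walking parent pointers from f06cbfb: reachable set = {1aa4d22, 53cc768, 57380d6, 64ad7ff, 6d2b6e5, 7e7aad4, 960a0a8, bfc5265, ce474d3, e864b0b, f06cbfb}.
That is 11 commits.

11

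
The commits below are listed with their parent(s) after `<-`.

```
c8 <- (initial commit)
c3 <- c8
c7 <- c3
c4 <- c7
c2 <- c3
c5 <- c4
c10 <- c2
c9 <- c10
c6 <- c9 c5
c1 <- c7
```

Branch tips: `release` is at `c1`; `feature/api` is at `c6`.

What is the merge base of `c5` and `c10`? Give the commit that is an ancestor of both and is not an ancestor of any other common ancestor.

Ancestors of c5: {c3, c4, c5, c7, c8}.
Ancestors of c10: {c10, c2, c3, c8}.
Common ancestors: {c3, c8}.
Among these, c3 is not an ancestor of any other common ancestor — it is the merge base.

c3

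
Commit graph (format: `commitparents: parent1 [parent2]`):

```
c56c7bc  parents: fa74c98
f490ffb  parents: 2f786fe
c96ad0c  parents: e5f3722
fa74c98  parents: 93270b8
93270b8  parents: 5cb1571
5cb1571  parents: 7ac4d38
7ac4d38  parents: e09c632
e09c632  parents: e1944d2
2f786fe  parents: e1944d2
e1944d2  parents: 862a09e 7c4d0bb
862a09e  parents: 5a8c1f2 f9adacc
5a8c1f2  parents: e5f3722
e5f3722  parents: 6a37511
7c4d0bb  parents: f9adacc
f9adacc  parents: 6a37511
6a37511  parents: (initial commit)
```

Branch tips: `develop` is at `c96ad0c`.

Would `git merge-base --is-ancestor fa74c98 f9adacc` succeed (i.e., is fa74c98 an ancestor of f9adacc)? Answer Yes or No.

Ancestors of f9adacc: {6a37511, f9adacc}.
fa74c98 is not in that set, so it is not an ancestor of f9adacc.

No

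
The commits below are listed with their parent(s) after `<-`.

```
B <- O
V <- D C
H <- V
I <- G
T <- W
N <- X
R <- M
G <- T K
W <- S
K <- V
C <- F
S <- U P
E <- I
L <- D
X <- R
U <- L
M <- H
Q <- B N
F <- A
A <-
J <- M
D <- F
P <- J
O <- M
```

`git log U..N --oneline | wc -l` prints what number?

Reachable from N: {A, C, D, F, H, M, N, R, V, X}.
Reachable from U: {A, D, F, L, U}.
In N's history but not U's: {C, H, M, N, R, V, X} — 7 commits.

7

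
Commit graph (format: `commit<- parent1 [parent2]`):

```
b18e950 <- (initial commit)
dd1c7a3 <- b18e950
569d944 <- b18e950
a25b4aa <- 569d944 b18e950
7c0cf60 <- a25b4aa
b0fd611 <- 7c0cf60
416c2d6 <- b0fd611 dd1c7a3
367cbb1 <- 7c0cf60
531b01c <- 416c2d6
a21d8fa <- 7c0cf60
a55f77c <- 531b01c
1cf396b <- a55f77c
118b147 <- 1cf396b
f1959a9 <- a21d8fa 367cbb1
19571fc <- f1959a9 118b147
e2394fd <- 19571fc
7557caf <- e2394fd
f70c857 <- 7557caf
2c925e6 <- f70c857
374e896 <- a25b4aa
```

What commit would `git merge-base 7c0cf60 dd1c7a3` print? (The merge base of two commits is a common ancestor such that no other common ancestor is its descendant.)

b18e950

Ancestors of 7c0cf60: {569d944, 7c0cf60, a25b4aa, b18e950}.
Ancestors of dd1c7a3: {b18e950, dd1c7a3}.
Common ancestors: {b18e950}.
The only common ancestor is b18e950, so it is the merge base.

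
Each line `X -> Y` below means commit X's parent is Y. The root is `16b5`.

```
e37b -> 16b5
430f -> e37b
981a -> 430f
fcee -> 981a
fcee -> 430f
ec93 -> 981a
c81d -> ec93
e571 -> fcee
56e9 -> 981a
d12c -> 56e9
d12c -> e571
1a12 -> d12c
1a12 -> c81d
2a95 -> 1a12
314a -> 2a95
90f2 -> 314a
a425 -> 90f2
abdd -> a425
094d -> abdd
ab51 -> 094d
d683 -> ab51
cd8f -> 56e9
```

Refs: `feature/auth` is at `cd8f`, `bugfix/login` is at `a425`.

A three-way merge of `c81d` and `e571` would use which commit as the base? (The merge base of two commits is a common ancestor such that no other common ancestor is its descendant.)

Ancestors of c81d: {16b5, 430f, 981a, c81d, e37b, ec93}.
Ancestors of e571: {16b5, 430f, 981a, e37b, e571, fcee}.
Common ancestors: {16b5, 430f, 981a, e37b}.
Among these, 981a is not an ancestor of any other common ancestor — it is the merge base.

981a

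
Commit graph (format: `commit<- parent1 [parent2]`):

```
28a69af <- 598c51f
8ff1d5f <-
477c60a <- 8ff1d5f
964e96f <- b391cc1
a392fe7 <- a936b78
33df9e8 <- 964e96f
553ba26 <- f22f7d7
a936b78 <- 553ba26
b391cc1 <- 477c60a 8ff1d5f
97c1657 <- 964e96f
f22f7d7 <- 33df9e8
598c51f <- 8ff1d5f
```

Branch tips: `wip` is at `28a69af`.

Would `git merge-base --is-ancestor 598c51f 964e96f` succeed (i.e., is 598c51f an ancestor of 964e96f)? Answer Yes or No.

Ancestors of 964e96f: {477c60a, 8ff1d5f, 964e96f, b391cc1}.
598c51f is not in that set, so it is not an ancestor of 964e96f.

No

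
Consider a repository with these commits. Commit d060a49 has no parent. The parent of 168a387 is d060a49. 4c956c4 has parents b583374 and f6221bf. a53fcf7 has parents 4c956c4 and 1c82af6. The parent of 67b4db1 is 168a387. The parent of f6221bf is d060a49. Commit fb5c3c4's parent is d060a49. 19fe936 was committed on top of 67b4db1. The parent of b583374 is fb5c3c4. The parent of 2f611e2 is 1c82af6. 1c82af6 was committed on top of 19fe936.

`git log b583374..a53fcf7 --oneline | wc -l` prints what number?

7

Reachable from a53fcf7: {168a387, 19fe936, 1c82af6, 4c956c4, 67b4db1, a53fcf7, b583374, d060a49, f6221bf, fb5c3c4}.
Reachable from b583374: {b583374, d060a49, fb5c3c4}.
In a53fcf7's history but not b583374's: {168a387, 19fe936, 1c82af6, 4c956c4, 67b4db1, a53fcf7, f6221bf} — 7 commits.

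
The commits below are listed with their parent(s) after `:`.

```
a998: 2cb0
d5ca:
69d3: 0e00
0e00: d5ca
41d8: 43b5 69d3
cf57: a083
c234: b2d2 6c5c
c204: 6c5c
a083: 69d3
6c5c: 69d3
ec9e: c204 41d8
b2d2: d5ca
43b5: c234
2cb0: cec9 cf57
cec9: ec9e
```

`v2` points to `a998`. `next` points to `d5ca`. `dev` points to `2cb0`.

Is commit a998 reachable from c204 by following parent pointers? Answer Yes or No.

Ancestors of c204: {0e00, 69d3, 6c5c, c204, d5ca}.
a998 is not in that set, so it is not an ancestor of c204.

No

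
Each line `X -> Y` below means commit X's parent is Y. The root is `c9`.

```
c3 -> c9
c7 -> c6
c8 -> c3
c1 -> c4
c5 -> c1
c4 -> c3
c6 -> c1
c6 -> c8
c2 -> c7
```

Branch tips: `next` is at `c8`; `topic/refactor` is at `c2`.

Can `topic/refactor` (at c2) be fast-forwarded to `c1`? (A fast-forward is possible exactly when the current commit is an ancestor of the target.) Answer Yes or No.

No

A fast-forward from c2 to c1 is possible iff c2 is an ancestor of c1.
Ancestors of c1: {c1, c3, c4, c9}.
c2 is not among them, so fast-forward is not possible.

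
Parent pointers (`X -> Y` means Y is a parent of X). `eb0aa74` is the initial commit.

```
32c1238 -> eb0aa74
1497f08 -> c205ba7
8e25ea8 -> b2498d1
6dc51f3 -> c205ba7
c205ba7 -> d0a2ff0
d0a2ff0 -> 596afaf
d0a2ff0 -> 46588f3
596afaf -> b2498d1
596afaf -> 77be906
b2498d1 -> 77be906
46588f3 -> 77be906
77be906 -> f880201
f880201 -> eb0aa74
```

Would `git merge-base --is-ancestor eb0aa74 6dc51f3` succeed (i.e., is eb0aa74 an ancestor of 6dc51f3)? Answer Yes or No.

Yes

Ancestors of 6dc51f3 (commits reachable by following parents): {46588f3, 596afaf, 6dc51f3, 77be906, b2498d1, c205ba7, d0a2ff0, eb0aa74, f880201}.
eb0aa74 is in that set, so it is an ancestor of 6dc51f3.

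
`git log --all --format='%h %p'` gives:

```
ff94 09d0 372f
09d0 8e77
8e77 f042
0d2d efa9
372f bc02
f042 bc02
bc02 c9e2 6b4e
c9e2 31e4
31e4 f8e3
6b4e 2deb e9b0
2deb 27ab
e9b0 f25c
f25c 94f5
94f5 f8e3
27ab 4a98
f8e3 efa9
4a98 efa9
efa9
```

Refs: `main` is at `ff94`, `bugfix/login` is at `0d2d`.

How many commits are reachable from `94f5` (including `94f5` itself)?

Walking parent pointers from 94f5: reachable set = {94f5, efa9, f8e3}.
That is 3 commits.

3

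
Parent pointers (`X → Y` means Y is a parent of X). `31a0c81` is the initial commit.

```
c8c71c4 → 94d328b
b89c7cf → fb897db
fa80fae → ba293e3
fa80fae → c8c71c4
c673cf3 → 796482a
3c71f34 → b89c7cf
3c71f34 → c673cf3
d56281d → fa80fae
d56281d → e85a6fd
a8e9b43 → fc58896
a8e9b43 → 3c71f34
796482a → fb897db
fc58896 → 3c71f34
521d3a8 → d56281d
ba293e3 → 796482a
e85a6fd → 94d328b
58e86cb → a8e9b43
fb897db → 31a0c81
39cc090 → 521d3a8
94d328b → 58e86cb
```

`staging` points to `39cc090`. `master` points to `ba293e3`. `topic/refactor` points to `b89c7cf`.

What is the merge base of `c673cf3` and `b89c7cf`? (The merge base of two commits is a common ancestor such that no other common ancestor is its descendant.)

Ancestors of c673cf3: {31a0c81, 796482a, c673cf3, fb897db}.
Ancestors of b89c7cf: {31a0c81, b89c7cf, fb897db}.
Common ancestors: {31a0c81, fb897db}.
Among these, fb897db is not an ancestor of any other common ancestor — it is the merge base.

fb897db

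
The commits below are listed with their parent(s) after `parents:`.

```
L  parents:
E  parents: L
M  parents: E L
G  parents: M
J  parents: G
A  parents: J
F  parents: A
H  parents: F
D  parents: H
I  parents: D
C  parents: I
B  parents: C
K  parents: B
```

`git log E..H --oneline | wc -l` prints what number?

6

Reachable from H: {A, E, F, G, H, J, L, M}.
Reachable from E: {E, L}.
In H's history but not E's: {A, F, G, H, J, M} — 6 commits.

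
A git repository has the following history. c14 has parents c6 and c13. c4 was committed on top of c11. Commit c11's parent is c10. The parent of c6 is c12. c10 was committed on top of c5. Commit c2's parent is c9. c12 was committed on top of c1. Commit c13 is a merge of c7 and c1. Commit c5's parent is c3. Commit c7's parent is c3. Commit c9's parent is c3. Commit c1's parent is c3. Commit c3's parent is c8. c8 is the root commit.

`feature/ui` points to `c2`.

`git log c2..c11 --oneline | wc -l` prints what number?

3

Reachable from c11: {c10, c11, c3, c5, c8}.
Reachable from c2: {c2, c3, c8, c9}.
In c11's history but not c2's: {c10, c11, c5} — 3 commits.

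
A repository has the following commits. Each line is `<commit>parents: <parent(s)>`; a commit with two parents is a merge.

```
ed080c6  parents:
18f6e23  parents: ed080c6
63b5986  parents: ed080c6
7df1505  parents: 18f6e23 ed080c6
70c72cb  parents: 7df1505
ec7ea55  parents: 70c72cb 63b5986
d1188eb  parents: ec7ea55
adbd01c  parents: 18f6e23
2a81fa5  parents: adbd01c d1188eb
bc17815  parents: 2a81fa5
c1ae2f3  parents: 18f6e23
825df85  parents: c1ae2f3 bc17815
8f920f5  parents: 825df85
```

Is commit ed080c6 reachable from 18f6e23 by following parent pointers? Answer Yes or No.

Yes

Ancestors of 18f6e23 (commits reachable by following parents): {18f6e23, ed080c6}.
ed080c6 is in that set, so it is an ancestor of 18f6e23.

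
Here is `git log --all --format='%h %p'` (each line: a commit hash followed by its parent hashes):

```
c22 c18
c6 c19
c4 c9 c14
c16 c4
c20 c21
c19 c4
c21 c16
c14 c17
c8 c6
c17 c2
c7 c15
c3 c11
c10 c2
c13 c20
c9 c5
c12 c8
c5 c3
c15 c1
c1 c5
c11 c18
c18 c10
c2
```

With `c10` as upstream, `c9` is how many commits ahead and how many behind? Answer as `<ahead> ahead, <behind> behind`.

5 ahead, 0 behind

Reachable from c9: {c10, c11, c18, c2, c3, c5, c9}.
Reachable from c10: {c10, c2}.
Only in c9's history (ahead): {c11, c18, c3, c5, c9} — 5.
Only in c10's history (behind): {} — 0.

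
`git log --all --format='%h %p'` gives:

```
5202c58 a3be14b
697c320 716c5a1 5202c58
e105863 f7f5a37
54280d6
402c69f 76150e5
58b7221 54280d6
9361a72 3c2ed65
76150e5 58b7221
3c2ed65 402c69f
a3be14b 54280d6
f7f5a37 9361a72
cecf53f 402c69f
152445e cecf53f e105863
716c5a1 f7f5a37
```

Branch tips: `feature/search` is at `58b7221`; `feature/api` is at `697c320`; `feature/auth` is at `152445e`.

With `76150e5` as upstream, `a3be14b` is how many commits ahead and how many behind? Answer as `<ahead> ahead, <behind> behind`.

1 ahead, 2 behind

Reachable from a3be14b: {54280d6, a3be14b}.
Reachable from 76150e5: {54280d6, 58b7221, 76150e5}.
Only in a3be14b's history (ahead): {a3be14b} — 1.
Only in 76150e5's history (behind): {58b7221, 76150e5} — 2.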